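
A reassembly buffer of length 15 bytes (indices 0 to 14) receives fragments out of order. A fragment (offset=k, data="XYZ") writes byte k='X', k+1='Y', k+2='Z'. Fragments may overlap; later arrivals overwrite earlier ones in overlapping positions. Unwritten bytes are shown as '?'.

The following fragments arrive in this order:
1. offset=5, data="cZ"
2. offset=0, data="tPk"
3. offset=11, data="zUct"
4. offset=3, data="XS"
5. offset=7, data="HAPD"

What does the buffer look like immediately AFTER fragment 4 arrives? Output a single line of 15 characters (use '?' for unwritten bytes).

Fragment 1: offset=5 data="cZ" -> buffer=?????cZ????????
Fragment 2: offset=0 data="tPk" -> buffer=tPk??cZ????????
Fragment 3: offset=11 data="zUct" -> buffer=tPk??cZ????zUct
Fragment 4: offset=3 data="XS" -> buffer=tPkXScZ????zUct

Answer: tPkXScZ????zUct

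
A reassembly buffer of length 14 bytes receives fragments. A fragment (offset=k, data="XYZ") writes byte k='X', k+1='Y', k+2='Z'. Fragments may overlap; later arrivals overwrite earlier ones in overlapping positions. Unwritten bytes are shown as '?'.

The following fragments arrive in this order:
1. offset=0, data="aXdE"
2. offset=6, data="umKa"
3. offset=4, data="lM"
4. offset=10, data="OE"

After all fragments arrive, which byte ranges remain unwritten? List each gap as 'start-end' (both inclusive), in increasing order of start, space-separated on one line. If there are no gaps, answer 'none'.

Fragment 1: offset=0 len=4
Fragment 2: offset=6 len=4
Fragment 3: offset=4 len=2
Fragment 4: offset=10 len=2
Gaps: 12-13

Answer: 12-13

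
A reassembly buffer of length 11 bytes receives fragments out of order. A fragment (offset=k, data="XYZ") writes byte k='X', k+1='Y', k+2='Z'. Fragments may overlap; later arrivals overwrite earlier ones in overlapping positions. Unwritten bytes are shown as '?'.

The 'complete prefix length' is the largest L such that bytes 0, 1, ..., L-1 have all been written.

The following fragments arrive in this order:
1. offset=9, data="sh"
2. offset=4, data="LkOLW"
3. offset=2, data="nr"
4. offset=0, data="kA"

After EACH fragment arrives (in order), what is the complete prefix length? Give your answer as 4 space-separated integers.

Fragment 1: offset=9 data="sh" -> buffer=?????????sh -> prefix_len=0
Fragment 2: offset=4 data="LkOLW" -> buffer=????LkOLWsh -> prefix_len=0
Fragment 3: offset=2 data="nr" -> buffer=??nrLkOLWsh -> prefix_len=0
Fragment 4: offset=0 data="kA" -> buffer=kAnrLkOLWsh -> prefix_len=11

Answer: 0 0 0 11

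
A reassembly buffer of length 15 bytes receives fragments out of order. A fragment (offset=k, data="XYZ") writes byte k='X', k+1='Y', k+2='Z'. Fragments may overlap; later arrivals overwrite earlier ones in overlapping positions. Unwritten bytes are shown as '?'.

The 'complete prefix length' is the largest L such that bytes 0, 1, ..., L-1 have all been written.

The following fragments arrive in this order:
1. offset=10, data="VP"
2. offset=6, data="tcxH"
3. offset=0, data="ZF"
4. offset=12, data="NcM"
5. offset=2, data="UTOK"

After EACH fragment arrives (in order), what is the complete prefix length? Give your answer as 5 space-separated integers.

Fragment 1: offset=10 data="VP" -> buffer=??????????VP??? -> prefix_len=0
Fragment 2: offset=6 data="tcxH" -> buffer=??????tcxHVP??? -> prefix_len=0
Fragment 3: offset=0 data="ZF" -> buffer=ZF????tcxHVP??? -> prefix_len=2
Fragment 4: offset=12 data="NcM" -> buffer=ZF????tcxHVPNcM -> prefix_len=2
Fragment 5: offset=2 data="UTOK" -> buffer=ZFUTOKtcxHVPNcM -> prefix_len=15

Answer: 0 0 2 2 15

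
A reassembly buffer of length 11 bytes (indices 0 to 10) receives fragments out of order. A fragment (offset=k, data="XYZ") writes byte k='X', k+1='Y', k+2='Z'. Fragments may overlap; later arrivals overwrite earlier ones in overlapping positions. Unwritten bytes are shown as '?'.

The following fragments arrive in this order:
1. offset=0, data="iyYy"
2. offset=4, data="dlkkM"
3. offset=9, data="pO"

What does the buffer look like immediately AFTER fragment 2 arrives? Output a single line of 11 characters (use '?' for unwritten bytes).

Fragment 1: offset=0 data="iyYy" -> buffer=iyYy???????
Fragment 2: offset=4 data="dlkkM" -> buffer=iyYydlkkM??

Answer: iyYydlkkM??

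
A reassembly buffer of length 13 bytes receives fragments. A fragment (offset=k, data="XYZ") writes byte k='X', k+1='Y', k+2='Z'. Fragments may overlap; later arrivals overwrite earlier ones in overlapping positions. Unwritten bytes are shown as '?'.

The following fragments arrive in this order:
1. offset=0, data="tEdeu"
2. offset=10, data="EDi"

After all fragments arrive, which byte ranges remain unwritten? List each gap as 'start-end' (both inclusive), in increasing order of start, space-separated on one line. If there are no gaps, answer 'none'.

Answer: 5-9

Derivation:
Fragment 1: offset=0 len=5
Fragment 2: offset=10 len=3
Gaps: 5-9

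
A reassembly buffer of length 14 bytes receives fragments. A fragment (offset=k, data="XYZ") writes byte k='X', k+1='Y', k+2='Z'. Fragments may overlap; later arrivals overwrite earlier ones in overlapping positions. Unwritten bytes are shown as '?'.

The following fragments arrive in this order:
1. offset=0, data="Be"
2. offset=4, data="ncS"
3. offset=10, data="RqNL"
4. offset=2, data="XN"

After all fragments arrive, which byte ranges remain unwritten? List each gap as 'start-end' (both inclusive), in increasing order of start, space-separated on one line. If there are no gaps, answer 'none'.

Answer: 7-9

Derivation:
Fragment 1: offset=0 len=2
Fragment 2: offset=4 len=3
Fragment 3: offset=10 len=4
Fragment 4: offset=2 len=2
Gaps: 7-9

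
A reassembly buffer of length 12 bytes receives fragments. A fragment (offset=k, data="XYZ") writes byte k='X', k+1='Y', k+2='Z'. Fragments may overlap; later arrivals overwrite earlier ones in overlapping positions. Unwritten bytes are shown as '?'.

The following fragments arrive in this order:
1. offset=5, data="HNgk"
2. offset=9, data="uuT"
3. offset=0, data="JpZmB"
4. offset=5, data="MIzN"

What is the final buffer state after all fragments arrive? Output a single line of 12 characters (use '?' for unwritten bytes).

Answer: JpZmBMIzNuuT

Derivation:
Fragment 1: offset=5 data="HNgk" -> buffer=?????HNgk???
Fragment 2: offset=9 data="uuT" -> buffer=?????HNgkuuT
Fragment 3: offset=0 data="JpZmB" -> buffer=JpZmBHNgkuuT
Fragment 4: offset=5 data="MIzN" -> buffer=JpZmBMIzNuuT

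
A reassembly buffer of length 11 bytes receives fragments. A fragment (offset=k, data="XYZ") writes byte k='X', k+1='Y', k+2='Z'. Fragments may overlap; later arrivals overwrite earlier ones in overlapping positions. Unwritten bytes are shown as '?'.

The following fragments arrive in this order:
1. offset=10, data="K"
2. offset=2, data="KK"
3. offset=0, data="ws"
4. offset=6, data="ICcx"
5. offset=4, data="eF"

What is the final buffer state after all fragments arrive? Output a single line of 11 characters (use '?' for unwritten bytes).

Answer: wsKKeFICcxK

Derivation:
Fragment 1: offset=10 data="K" -> buffer=??????????K
Fragment 2: offset=2 data="KK" -> buffer=??KK??????K
Fragment 3: offset=0 data="ws" -> buffer=wsKK??????K
Fragment 4: offset=6 data="ICcx" -> buffer=wsKK??ICcxK
Fragment 5: offset=4 data="eF" -> buffer=wsKKeFICcxK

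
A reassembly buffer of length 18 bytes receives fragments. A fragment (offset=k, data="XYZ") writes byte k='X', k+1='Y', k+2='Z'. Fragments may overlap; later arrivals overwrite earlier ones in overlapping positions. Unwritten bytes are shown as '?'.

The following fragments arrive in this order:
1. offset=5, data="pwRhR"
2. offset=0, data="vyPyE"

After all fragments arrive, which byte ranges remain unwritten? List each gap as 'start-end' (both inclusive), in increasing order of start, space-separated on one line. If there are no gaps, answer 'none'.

Answer: 10-17

Derivation:
Fragment 1: offset=5 len=5
Fragment 2: offset=0 len=5
Gaps: 10-17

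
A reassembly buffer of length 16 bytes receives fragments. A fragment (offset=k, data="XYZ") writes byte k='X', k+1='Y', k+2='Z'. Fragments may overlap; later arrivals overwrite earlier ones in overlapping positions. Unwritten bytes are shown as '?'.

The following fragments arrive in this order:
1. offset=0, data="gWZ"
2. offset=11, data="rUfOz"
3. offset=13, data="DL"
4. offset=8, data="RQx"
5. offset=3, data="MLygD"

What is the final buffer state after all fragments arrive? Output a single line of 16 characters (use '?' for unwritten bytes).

Fragment 1: offset=0 data="gWZ" -> buffer=gWZ?????????????
Fragment 2: offset=11 data="rUfOz" -> buffer=gWZ????????rUfOz
Fragment 3: offset=13 data="DL" -> buffer=gWZ????????rUDLz
Fragment 4: offset=8 data="RQx" -> buffer=gWZ?????RQxrUDLz
Fragment 5: offset=3 data="MLygD" -> buffer=gWZMLygDRQxrUDLz

Answer: gWZMLygDRQxrUDLz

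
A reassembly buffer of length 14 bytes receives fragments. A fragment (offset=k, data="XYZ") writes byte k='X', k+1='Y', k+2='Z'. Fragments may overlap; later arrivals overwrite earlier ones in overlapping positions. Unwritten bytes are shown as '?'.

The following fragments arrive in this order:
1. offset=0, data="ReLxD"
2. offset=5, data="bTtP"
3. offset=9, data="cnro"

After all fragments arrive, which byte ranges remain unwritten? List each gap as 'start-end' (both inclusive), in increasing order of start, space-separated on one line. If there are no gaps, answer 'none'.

Answer: 13-13

Derivation:
Fragment 1: offset=0 len=5
Fragment 2: offset=5 len=4
Fragment 3: offset=9 len=4
Gaps: 13-13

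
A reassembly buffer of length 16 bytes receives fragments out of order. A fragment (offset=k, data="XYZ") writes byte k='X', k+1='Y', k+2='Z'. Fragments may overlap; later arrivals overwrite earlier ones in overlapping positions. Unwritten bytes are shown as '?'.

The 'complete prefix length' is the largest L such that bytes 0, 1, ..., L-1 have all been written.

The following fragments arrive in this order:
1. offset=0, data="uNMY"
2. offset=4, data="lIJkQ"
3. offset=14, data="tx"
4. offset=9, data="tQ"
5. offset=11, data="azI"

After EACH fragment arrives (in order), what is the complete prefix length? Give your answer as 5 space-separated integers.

Fragment 1: offset=0 data="uNMY" -> buffer=uNMY???????????? -> prefix_len=4
Fragment 2: offset=4 data="lIJkQ" -> buffer=uNMYlIJkQ??????? -> prefix_len=9
Fragment 3: offset=14 data="tx" -> buffer=uNMYlIJkQ?????tx -> prefix_len=9
Fragment 4: offset=9 data="tQ" -> buffer=uNMYlIJkQtQ???tx -> prefix_len=11
Fragment 5: offset=11 data="azI" -> buffer=uNMYlIJkQtQazItx -> prefix_len=16

Answer: 4 9 9 11 16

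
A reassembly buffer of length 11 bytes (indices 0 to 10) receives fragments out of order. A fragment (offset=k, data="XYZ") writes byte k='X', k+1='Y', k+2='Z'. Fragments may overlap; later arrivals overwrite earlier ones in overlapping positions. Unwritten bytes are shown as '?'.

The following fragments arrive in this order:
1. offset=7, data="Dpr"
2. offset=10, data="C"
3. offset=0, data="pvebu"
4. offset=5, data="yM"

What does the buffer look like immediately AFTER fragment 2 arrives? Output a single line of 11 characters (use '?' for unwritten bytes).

Answer: ???????DprC

Derivation:
Fragment 1: offset=7 data="Dpr" -> buffer=???????Dpr?
Fragment 2: offset=10 data="C" -> buffer=???????DprC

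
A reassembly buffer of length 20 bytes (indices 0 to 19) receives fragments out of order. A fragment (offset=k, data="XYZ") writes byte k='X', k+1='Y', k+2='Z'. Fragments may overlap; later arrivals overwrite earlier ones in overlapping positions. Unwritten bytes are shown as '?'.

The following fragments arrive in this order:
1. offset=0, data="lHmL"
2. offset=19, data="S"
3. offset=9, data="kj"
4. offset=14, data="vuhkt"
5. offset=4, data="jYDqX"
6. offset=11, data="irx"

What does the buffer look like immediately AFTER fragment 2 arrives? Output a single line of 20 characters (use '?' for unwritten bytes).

Fragment 1: offset=0 data="lHmL" -> buffer=lHmL????????????????
Fragment 2: offset=19 data="S" -> buffer=lHmL???????????????S

Answer: lHmL???????????????S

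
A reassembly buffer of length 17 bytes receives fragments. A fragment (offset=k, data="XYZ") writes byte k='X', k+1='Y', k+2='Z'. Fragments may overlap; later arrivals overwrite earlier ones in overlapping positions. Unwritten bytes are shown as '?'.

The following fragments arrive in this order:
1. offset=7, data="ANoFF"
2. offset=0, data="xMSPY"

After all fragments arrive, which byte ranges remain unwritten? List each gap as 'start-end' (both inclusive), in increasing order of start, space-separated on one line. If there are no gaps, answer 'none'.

Fragment 1: offset=7 len=5
Fragment 2: offset=0 len=5
Gaps: 5-6 12-16

Answer: 5-6 12-16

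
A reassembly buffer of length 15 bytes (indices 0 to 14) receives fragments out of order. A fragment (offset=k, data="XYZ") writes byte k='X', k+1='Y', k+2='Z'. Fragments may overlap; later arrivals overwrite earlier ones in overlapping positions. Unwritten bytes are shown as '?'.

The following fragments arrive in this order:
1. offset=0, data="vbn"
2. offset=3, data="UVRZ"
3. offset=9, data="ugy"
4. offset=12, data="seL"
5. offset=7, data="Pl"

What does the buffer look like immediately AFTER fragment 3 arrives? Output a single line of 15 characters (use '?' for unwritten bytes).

Fragment 1: offset=0 data="vbn" -> buffer=vbn????????????
Fragment 2: offset=3 data="UVRZ" -> buffer=vbnUVRZ????????
Fragment 3: offset=9 data="ugy" -> buffer=vbnUVRZ??ugy???

Answer: vbnUVRZ??ugy???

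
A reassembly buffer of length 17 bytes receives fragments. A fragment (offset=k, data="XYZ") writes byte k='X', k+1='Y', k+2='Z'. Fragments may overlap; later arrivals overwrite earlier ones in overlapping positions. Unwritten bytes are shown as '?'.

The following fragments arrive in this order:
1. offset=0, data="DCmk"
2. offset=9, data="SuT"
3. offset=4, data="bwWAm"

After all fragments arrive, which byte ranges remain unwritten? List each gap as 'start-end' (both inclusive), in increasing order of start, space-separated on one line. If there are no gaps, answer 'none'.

Fragment 1: offset=0 len=4
Fragment 2: offset=9 len=3
Fragment 3: offset=4 len=5
Gaps: 12-16

Answer: 12-16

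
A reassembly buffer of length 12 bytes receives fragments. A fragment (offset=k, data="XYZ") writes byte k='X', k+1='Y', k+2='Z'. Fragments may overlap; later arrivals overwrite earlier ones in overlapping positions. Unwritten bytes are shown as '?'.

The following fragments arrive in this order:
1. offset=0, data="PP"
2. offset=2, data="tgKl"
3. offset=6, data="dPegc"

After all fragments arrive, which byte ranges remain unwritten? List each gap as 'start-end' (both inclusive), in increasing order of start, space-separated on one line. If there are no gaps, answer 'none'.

Answer: 11-11

Derivation:
Fragment 1: offset=0 len=2
Fragment 2: offset=2 len=4
Fragment 3: offset=6 len=5
Gaps: 11-11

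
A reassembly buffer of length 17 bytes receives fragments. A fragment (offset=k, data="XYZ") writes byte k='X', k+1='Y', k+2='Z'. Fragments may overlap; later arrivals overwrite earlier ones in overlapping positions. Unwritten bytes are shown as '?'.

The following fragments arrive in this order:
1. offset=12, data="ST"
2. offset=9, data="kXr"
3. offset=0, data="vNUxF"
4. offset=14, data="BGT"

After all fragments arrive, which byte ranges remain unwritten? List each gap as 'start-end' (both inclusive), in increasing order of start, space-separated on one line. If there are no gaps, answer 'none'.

Answer: 5-8

Derivation:
Fragment 1: offset=12 len=2
Fragment 2: offset=9 len=3
Fragment 3: offset=0 len=5
Fragment 4: offset=14 len=3
Gaps: 5-8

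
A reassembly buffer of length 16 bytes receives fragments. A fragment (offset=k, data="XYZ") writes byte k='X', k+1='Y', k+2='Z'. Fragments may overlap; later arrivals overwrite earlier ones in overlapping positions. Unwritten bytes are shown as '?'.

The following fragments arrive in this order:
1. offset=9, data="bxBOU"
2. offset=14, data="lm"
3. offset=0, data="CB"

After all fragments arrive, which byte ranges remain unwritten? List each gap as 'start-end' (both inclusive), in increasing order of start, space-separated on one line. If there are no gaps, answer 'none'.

Answer: 2-8

Derivation:
Fragment 1: offset=9 len=5
Fragment 2: offset=14 len=2
Fragment 3: offset=0 len=2
Gaps: 2-8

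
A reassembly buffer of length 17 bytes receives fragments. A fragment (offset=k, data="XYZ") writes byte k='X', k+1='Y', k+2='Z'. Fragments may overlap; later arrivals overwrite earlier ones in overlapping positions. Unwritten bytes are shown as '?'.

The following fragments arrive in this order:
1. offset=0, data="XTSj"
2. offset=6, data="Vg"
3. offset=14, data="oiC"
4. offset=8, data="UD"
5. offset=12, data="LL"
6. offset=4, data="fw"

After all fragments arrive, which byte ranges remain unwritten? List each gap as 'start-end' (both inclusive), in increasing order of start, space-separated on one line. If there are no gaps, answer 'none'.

Fragment 1: offset=0 len=4
Fragment 2: offset=6 len=2
Fragment 3: offset=14 len=3
Fragment 4: offset=8 len=2
Fragment 5: offset=12 len=2
Fragment 6: offset=4 len=2
Gaps: 10-11

Answer: 10-11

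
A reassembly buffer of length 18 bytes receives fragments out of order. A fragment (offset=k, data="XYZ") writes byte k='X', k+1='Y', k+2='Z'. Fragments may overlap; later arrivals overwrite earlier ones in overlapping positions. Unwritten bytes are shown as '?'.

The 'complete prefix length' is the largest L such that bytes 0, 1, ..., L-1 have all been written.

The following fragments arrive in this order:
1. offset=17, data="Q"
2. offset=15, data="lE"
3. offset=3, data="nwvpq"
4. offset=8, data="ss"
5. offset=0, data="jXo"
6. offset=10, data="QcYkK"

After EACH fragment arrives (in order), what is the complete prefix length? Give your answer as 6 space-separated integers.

Fragment 1: offset=17 data="Q" -> buffer=?????????????????Q -> prefix_len=0
Fragment 2: offset=15 data="lE" -> buffer=???????????????lEQ -> prefix_len=0
Fragment 3: offset=3 data="nwvpq" -> buffer=???nwvpq???????lEQ -> prefix_len=0
Fragment 4: offset=8 data="ss" -> buffer=???nwvpqss?????lEQ -> prefix_len=0
Fragment 5: offset=0 data="jXo" -> buffer=jXonwvpqss?????lEQ -> prefix_len=10
Fragment 6: offset=10 data="QcYkK" -> buffer=jXonwvpqssQcYkKlEQ -> prefix_len=18

Answer: 0 0 0 0 10 18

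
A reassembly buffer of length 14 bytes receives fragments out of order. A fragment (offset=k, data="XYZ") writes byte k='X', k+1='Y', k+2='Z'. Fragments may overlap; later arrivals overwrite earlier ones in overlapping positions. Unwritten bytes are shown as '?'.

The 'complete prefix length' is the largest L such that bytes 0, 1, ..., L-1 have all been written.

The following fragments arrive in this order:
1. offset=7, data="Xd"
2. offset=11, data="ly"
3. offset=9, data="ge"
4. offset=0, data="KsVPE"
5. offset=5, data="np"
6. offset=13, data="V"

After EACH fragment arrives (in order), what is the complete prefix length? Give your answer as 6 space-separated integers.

Fragment 1: offset=7 data="Xd" -> buffer=???????Xd????? -> prefix_len=0
Fragment 2: offset=11 data="ly" -> buffer=???????Xd??ly? -> prefix_len=0
Fragment 3: offset=9 data="ge" -> buffer=???????Xdgely? -> prefix_len=0
Fragment 4: offset=0 data="KsVPE" -> buffer=KsVPE??Xdgely? -> prefix_len=5
Fragment 5: offset=5 data="np" -> buffer=KsVPEnpXdgely? -> prefix_len=13
Fragment 6: offset=13 data="V" -> buffer=KsVPEnpXdgelyV -> prefix_len=14

Answer: 0 0 0 5 13 14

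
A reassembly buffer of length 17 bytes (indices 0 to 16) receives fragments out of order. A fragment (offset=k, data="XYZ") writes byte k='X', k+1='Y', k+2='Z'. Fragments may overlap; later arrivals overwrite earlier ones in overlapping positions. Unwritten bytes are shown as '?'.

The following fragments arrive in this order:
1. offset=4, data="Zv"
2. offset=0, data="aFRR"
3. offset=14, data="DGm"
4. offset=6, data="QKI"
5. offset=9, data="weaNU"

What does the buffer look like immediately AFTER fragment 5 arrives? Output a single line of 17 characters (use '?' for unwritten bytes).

Fragment 1: offset=4 data="Zv" -> buffer=????Zv???????????
Fragment 2: offset=0 data="aFRR" -> buffer=aFRRZv???????????
Fragment 3: offset=14 data="DGm" -> buffer=aFRRZv????????DGm
Fragment 4: offset=6 data="QKI" -> buffer=aFRRZvQKI?????DGm
Fragment 5: offset=9 data="weaNU" -> buffer=aFRRZvQKIweaNUDGm

Answer: aFRRZvQKIweaNUDGm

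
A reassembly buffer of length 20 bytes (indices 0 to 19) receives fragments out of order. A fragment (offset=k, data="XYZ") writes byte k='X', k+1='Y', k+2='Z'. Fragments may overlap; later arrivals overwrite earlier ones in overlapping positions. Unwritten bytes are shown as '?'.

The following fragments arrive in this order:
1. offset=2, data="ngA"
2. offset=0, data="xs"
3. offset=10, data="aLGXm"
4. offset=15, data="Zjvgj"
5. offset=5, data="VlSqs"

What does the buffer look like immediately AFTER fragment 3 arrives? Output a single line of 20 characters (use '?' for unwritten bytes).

Fragment 1: offset=2 data="ngA" -> buffer=??ngA???????????????
Fragment 2: offset=0 data="xs" -> buffer=xsngA???????????????
Fragment 3: offset=10 data="aLGXm" -> buffer=xsngA?????aLGXm?????

Answer: xsngA?????aLGXm?????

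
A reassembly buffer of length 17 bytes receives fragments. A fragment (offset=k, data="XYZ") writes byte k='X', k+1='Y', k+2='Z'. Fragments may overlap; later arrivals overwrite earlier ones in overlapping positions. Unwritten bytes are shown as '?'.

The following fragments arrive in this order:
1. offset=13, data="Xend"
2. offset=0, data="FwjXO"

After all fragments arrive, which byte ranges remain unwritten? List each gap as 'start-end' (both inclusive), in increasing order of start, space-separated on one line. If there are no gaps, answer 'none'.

Fragment 1: offset=13 len=4
Fragment 2: offset=0 len=5
Gaps: 5-12

Answer: 5-12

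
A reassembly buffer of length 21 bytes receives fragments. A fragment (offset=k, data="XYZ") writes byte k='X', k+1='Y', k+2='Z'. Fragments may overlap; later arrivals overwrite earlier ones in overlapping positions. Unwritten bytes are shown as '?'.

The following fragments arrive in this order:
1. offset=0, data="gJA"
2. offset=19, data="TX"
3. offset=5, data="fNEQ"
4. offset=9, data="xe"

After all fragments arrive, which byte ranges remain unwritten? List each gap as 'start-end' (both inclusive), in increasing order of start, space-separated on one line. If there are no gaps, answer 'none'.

Answer: 3-4 11-18

Derivation:
Fragment 1: offset=0 len=3
Fragment 2: offset=19 len=2
Fragment 3: offset=5 len=4
Fragment 4: offset=9 len=2
Gaps: 3-4 11-18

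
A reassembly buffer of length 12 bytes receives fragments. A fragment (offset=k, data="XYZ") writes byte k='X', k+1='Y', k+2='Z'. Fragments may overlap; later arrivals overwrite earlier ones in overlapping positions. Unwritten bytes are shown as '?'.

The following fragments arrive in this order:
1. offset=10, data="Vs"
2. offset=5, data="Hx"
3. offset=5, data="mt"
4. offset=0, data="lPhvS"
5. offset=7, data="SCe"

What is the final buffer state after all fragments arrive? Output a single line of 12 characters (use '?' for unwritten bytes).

Answer: lPhvSmtSCeVs

Derivation:
Fragment 1: offset=10 data="Vs" -> buffer=??????????Vs
Fragment 2: offset=5 data="Hx" -> buffer=?????Hx???Vs
Fragment 3: offset=5 data="mt" -> buffer=?????mt???Vs
Fragment 4: offset=0 data="lPhvS" -> buffer=lPhvSmt???Vs
Fragment 5: offset=7 data="SCe" -> buffer=lPhvSmtSCeVs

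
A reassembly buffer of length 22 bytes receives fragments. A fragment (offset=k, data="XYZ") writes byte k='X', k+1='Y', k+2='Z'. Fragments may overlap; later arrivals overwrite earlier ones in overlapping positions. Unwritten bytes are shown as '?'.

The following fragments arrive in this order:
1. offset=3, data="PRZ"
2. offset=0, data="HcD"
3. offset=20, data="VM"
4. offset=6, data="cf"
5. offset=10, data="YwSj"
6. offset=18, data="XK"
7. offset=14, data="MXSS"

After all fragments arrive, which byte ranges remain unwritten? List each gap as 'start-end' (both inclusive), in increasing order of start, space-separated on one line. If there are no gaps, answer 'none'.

Fragment 1: offset=3 len=3
Fragment 2: offset=0 len=3
Fragment 3: offset=20 len=2
Fragment 4: offset=6 len=2
Fragment 5: offset=10 len=4
Fragment 6: offset=18 len=2
Fragment 7: offset=14 len=4
Gaps: 8-9

Answer: 8-9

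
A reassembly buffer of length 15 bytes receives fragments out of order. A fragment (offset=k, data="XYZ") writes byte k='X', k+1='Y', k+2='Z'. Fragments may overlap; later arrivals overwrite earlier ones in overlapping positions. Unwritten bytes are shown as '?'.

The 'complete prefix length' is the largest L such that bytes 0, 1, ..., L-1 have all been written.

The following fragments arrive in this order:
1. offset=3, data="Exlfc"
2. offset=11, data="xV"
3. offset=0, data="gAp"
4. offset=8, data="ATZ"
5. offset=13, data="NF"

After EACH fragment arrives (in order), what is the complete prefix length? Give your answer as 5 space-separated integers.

Answer: 0 0 8 13 15

Derivation:
Fragment 1: offset=3 data="Exlfc" -> buffer=???Exlfc??????? -> prefix_len=0
Fragment 2: offset=11 data="xV" -> buffer=???Exlfc???xV?? -> prefix_len=0
Fragment 3: offset=0 data="gAp" -> buffer=gApExlfc???xV?? -> prefix_len=8
Fragment 4: offset=8 data="ATZ" -> buffer=gApExlfcATZxV?? -> prefix_len=13
Fragment 5: offset=13 data="NF" -> buffer=gApExlfcATZxVNF -> prefix_len=15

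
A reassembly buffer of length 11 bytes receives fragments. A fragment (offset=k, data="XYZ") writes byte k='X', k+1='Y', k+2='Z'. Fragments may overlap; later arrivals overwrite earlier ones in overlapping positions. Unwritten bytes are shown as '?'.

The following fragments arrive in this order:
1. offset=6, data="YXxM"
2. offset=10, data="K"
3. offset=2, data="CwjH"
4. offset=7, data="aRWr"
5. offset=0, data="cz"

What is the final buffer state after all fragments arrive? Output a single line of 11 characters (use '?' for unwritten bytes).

Answer: czCwjHYaRWr

Derivation:
Fragment 1: offset=6 data="YXxM" -> buffer=??????YXxM?
Fragment 2: offset=10 data="K" -> buffer=??????YXxMK
Fragment 3: offset=2 data="CwjH" -> buffer=??CwjHYXxMK
Fragment 4: offset=7 data="aRWr" -> buffer=??CwjHYaRWr
Fragment 5: offset=0 data="cz" -> buffer=czCwjHYaRWr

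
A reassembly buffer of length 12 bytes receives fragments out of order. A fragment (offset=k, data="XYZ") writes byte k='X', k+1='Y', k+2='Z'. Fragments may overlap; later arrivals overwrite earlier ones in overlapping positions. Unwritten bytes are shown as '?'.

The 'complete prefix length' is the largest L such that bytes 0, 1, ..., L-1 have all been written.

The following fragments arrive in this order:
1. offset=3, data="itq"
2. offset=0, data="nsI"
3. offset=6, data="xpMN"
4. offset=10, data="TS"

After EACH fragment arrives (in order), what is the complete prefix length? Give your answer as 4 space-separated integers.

Answer: 0 6 10 12

Derivation:
Fragment 1: offset=3 data="itq" -> buffer=???itq?????? -> prefix_len=0
Fragment 2: offset=0 data="nsI" -> buffer=nsIitq?????? -> prefix_len=6
Fragment 3: offset=6 data="xpMN" -> buffer=nsIitqxpMN?? -> prefix_len=10
Fragment 4: offset=10 data="TS" -> buffer=nsIitqxpMNTS -> prefix_len=12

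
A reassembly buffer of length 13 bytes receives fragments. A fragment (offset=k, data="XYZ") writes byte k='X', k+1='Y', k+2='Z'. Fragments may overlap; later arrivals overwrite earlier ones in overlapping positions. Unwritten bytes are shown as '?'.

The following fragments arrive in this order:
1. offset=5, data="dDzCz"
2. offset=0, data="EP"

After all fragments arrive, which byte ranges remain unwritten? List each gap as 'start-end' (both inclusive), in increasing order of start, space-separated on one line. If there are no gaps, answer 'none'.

Answer: 2-4 10-12

Derivation:
Fragment 1: offset=5 len=5
Fragment 2: offset=0 len=2
Gaps: 2-4 10-12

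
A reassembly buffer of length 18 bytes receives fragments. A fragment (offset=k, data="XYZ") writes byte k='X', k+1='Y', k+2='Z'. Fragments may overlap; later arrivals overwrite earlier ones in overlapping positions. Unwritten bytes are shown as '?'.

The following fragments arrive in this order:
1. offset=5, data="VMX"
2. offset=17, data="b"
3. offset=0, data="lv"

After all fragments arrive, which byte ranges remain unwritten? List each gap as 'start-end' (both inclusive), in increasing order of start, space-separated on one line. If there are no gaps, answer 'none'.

Answer: 2-4 8-16

Derivation:
Fragment 1: offset=5 len=3
Fragment 2: offset=17 len=1
Fragment 3: offset=0 len=2
Gaps: 2-4 8-16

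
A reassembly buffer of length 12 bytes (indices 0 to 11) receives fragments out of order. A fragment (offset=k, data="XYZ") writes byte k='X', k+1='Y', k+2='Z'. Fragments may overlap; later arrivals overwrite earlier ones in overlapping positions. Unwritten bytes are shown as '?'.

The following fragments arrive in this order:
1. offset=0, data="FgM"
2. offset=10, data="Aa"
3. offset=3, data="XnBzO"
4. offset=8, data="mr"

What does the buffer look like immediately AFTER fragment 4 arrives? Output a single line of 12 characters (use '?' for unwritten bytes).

Answer: FgMXnBzOmrAa

Derivation:
Fragment 1: offset=0 data="FgM" -> buffer=FgM?????????
Fragment 2: offset=10 data="Aa" -> buffer=FgM???????Aa
Fragment 3: offset=3 data="XnBzO" -> buffer=FgMXnBzO??Aa
Fragment 4: offset=8 data="mr" -> buffer=FgMXnBzOmrAa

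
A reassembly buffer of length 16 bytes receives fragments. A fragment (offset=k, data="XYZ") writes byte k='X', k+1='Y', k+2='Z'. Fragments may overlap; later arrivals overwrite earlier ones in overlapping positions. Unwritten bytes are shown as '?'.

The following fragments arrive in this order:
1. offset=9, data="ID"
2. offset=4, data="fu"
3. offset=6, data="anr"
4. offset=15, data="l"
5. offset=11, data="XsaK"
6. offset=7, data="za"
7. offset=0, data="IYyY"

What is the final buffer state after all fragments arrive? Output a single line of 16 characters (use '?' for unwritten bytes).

Fragment 1: offset=9 data="ID" -> buffer=?????????ID?????
Fragment 2: offset=4 data="fu" -> buffer=????fu???ID?????
Fragment 3: offset=6 data="anr" -> buffer=????fuanrID?????
Fragment 4: offset=15 data="l" -> buffer=????fuanrID????l
Fragment 5: offset=11 data="XsaK" -> buffer=????fuanrIDXsaKl
Fragment 6: offset=7 data="za" -> buffer=????fuazaIDXsaKl
Fragment 7: offset=0 data="IYyY" -> buffer=IYyYfuazaIDXsaKl

Answer: IYyYfuazaIDXsaKl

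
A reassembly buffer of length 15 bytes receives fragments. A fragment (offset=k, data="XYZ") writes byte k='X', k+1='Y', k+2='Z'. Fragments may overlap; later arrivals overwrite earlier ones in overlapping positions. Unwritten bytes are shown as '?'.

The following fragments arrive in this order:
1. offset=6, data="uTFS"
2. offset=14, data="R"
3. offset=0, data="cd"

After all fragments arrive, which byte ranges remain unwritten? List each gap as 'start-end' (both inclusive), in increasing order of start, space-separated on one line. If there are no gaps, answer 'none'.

Fragment 1: offset=6 len=4
Fragment 2: offset=14 len=1
Fragment 3: offset=0 len=2
Gaps: 2-5 10-13

Answer: 2-5 10-13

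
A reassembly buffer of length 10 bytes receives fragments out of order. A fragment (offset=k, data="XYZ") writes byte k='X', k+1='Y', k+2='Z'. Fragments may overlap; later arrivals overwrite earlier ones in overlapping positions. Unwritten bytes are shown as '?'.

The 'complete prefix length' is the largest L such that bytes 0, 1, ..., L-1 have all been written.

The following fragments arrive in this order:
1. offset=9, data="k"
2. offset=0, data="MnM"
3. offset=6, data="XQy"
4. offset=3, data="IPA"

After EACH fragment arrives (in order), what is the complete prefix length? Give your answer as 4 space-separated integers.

Fragment 1: offset=9 data="k" -> buffer=?????????k -> prefix_len=0
Fragment 2: offset=0 data="MnM" -> buffer=MnM??????k -> prefix_len=3
Fragment 3: offset=6 data="XQy" -> buffer=MnM???XQyk -> prefix_len=3
Fragment 4: offset=3 data="IPA" -> buffer=MnMIPAXQyk -> prefix_len=10

Answer: 0 3 3 10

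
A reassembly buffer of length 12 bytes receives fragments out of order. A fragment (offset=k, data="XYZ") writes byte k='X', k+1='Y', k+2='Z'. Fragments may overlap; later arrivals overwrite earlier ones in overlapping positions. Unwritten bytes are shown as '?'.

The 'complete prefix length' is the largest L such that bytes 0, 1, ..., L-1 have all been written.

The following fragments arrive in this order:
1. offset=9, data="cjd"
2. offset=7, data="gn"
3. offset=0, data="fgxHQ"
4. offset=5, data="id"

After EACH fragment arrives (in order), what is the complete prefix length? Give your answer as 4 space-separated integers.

Fragment 1: offset=9 data="cjd" -> buffer=?????????cjd -> prefix_len=0
Fragment 2: offset=7 data="gn" -> buffer=???????gncjd -> prefix_len=0
Fragment 3: offset=0 data="fgxHQ" -> buffer=fgxHQ??gncjd -> prefix_len=5
Fragment 4: offset=5 data="id" -> buffer=fgxHQidgncjd -> prefix_len=12

Answer: 0 0 5 12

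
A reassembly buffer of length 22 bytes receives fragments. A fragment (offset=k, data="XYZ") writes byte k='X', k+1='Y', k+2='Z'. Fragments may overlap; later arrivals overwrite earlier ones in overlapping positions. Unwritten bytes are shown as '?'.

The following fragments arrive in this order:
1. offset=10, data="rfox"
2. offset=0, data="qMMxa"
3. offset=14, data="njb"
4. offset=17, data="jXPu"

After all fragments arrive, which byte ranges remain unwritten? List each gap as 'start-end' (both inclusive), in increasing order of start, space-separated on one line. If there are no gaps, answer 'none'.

Answer: 5-9 21-21

Derivation:
Fragment 1: offset=10 len=4
Fragment 2: offset=0 len=5
Fragment 3: offset=14 len=3
Fragment 4: offset=17 len=4
Gaps: 5-9 21-21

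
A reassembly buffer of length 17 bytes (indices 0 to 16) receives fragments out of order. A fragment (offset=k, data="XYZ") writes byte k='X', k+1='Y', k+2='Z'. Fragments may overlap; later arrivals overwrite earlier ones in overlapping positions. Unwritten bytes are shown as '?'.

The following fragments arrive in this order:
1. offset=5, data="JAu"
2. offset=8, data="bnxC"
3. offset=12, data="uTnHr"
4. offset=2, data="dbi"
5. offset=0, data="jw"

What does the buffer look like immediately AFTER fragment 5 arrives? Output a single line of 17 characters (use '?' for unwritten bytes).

Fragment 1: offset=5 data="JAu" -> buffer=?????JAu?????????
Fragment 2: offset=8 data="bnxC" -> buffer=?????JAubnxC?????
Fragment 3: offset=12 data="uTnHr" -> buffer=?????JAubnxCuTnHr
Fragment 4: offset=2 data="dbi" -> buffer=??dbiJAubnxCuTnHr
Fragment 5: offset=0 data="jw" -> buffer=jwdbiJAubnxCuTnHr

Answer: jwdbiJAubnxCuTnHr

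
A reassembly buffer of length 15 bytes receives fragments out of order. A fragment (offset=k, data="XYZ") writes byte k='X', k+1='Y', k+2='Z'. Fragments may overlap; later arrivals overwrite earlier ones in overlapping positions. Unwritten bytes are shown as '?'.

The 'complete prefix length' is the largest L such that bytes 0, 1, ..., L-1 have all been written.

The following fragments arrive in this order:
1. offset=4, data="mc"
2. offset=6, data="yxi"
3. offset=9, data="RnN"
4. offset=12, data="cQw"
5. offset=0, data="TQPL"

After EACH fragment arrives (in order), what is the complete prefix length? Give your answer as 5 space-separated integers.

Answer: 0 0 0 0 15

Derivation:
Fragment 1: offset=4 data="mc" -> buffer=????mc????????? -> prefix_len=0
Fragment 2: offset=6 data="yxi" -> buffer=????mcyxi?????? -> prefix_len=0
Fragment 3: offset=9 data="RnN" -> buffer=????mcyxiRnN??? -> prefix_len=0
Fragment 4: offset=12 data="cQw" -> buffer=????mcyxiRnNcQw -> prefix_len=0
Fragment 5: offset=0 data="TQPL" -> buffer=TQPLmcyxiRnNcQw -> prefix_len=15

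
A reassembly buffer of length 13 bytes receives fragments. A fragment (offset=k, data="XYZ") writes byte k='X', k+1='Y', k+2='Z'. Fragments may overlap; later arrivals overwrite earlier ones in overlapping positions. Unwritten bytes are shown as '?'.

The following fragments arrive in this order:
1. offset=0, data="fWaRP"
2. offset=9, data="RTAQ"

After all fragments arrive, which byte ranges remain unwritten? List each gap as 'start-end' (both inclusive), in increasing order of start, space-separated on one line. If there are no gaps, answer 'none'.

Answer: 5-8

Derivation:
Fragment 1: offset=0 len=5
Fragment 2: offset=9 len=4
Gaps: 5-8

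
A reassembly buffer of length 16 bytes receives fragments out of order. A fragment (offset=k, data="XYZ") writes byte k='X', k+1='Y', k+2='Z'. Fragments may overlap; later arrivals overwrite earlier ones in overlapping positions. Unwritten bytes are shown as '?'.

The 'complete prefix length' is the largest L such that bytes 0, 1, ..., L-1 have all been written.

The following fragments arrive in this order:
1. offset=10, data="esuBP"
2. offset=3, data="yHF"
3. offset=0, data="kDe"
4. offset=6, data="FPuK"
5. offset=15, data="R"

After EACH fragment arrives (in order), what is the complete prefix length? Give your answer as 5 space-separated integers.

Answer: 0 0 6 15 16

Derivation:
Fragment 1: offset=10 data="esuBP" -> buffer=??????????esuBP? -> prefix_len=0
Fragment 2: offset=3 data="yHF" -> buffer=???yHF????esuBP? -> prefix_len=0
Fragment 3: offset=0 data="kDe" -> buffer=kDeyHF????esuBP? -> prefix_len=6
Fragment 4: offset=6 data="FPuK" -> buffer=kDeyHFFPuKesuBP? -> prefix_len=15
Fragment 5: offset=15 data="R" -> buffer=kDeyHFFPuKesuBPR -> prefix_len=16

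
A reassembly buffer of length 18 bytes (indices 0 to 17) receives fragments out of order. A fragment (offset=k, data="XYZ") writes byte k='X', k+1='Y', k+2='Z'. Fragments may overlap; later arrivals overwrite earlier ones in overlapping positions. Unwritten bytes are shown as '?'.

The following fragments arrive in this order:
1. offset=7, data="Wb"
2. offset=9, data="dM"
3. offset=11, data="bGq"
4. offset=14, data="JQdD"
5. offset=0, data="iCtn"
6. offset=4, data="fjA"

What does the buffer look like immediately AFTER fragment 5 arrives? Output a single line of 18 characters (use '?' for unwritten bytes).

Answer: iCtn???WbdMbGqJQdD

Derivation:
Fragment 1: offset=7 data="Wb" -> buffer=???????Wb?????????
Fragment 2: offset=9 data="dM" -> buffer=???????WbdM???????
Fragment 3: offset=11 data="bGq" -> buffer=???????WbdMbGq????
Fragment 4: offset=14 data="JQdD" -> buffer=???????WbdMbGqJQdD
Fragment 5: offset=0 data="iCtn" -> buffer=iCtn???WbdMbGqJQdD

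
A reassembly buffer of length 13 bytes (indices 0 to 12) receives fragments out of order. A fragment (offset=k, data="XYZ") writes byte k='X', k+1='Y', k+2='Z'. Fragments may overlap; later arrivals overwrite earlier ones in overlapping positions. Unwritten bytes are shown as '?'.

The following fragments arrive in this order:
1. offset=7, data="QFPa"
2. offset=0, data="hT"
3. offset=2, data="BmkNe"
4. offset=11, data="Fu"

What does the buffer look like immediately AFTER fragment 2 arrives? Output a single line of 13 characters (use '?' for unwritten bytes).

Fragment 1: offset=7 data="QFPa" -> buffer=???????QFPa??
Fragment 2: offset=0 data="hT" -> buffer=hT?????QFPa??

Answer: hT?????QFPa??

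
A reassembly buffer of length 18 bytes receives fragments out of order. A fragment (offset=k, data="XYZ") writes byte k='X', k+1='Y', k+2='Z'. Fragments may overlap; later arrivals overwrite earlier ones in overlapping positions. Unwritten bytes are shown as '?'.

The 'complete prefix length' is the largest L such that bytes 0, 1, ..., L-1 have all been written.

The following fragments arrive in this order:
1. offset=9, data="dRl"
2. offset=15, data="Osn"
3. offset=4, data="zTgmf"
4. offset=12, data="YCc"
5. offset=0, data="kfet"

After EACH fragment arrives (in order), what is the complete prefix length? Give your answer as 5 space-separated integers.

Fragment 1: offset=9 data="dRl" -> buffer=?????????dRl?????? -> prefix_len=0
Fragment 2: offset=15 data="Osn" -> buffer=?????????dRl???Osn -> prefix_len=0
Fragment 3: offset=4 data="zTgmf" -> buffer=????zTgmfdRl???Osn -> prefix_len=0
Fragment 4: offset=12 data="YCc" -> buffer=????zTgmfdRlYCcOsn -> prefix_len=0
Fragment 5: offset=0 data="kfet" -> buffer=kfetzTgmfdRlYCcOsn -> prefix_len=18

Answer: 0 0 0 0 18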